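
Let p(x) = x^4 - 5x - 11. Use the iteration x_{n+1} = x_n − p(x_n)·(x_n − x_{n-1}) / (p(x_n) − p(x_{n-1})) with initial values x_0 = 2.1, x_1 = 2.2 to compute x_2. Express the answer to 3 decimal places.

p(2.1) = -2.05190, p(2.2) = 1.42560
x_2 = 2.20000 − 1.42560·(2.20000 − 2.10000) / (1.42560 − (-2.05190)) = 2.20000 − (0.14256)/(3.47750) = 2.15901

2.159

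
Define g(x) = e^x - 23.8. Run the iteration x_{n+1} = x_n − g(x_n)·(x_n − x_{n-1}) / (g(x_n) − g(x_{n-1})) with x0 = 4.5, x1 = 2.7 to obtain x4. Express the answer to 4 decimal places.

g(4.5) = 66.217131, g(2.7) = -8.920268
x2 = 2.700000 − (-8.920268)·(2.700000 − 4.500000) / (-8.920268 − 66.217131) = 2.700000 − (16.056483)/(-75.137400) = 2.913695
g(2.913695) = -5.375249
x3 = 2.913695 − (-5.375249)·(2.913695 − 2.700000) / (-5.375249 − (-8.920268)) = 2.913695 − (-1.148663)/(3.545020) = 3.237717
g(3.237717) = 1.675487
x4 = 3.237717 − 1.675487·(3.237717 − 2.913695) / (1.675487 − (-5.375249)) = 3.237717 − (0.542894)/(7.050735) = 3.160718

3.1607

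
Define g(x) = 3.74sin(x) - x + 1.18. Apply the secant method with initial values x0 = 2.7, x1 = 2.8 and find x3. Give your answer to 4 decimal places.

2.7178

g(2.7) = 0.078401, g(2.8) = -0.367144
x2 = 2.800000 − (-0.367144)·(2.800000 − 2.700000) / (-0.367144 − 0.078401) = 2.800000 − (-0.036714)/(-0.445545) = 2.717597
g(2.717597) = 0.001062
x3 = 2.717597 − 0.001062·(2.717597 − 2.800000) / (0.001062 − (-0.367144)) = 2.717597 − (-0.000087)/(0.368206) = 2.717834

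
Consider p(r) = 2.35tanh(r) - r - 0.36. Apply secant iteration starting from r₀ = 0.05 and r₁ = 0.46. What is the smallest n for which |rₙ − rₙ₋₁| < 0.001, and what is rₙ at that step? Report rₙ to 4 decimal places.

p(0.05) = -0.292598, p(0.46) = 0.190698
r₂ = 0.460000 − 0.190698·(0.410000)/(0.483296) = 0.298223;  |Δ| = 0.161777
p(0.298223) = 0.022538
r₃ = 0.298223 − 0.022538·(-0.161777)/(-0.168160) = 0.276540;  |Δ| = 0.021683
p(0.276540) = -0.002745
r₄ = 0.276540 − (-0.002745)·(-0.021683)/(-0.025283) = 0.278895;  |Δ| = 0.002354
p(0.278895) = 0.000027
r₅ = 0.278895 − 0.000027·(0.002354)/(0.002772) = 0.278871;  |Δ| = 0.000023
|r₅ − r₄| = 0.000023 < 0.001

n = 5, rₙ = 0.2789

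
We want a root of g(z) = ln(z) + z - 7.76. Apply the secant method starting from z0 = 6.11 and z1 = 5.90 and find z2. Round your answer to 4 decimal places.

g(6.11) = 0.159927, g(5.90) = -0.085048
z2 = 5.900000 − (-0.085048)·(5.900000 − 6.110000) / (-0.085048 − 0.159927) = 5.900000 − (0.017860)/(-0.244974) = 5.972906

5.9729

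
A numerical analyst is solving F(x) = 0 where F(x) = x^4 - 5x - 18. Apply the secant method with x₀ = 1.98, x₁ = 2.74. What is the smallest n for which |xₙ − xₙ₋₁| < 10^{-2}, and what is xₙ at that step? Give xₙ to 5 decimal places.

F(1.98) = -12.5304638, F(2.74) = 24.6640578
x₂ = 2.7400000 − 24.6640578·(0.7600000)/(37.1945216) = 2.2360364;  |Δ| = 0.5039636
F(2.2360364) = -4.1815930
x₃ = 2.2360364 − (-4.1815930)·(-0.5039636)/(-28.8456507) = 2.3090932;  |Δ| = 0.0730568
F(2.3090932) = -1.1161861
x₄ = 2.3090932 − (-1.1161861)·(0.0730568)/(3.0654069) = 2.3356949;  |Δ| = 0.0266017
F(2.3356949) = 0.0836854
x₅ = 2.3356949 − 0.0836854·(0.0266017)/(1.1998714) = 2.3338396;  |Δ| = 0.0018553
|x₅ − x₄| = 0.0018553 < 10^{-2}

n = 5, xₙ = 2.33384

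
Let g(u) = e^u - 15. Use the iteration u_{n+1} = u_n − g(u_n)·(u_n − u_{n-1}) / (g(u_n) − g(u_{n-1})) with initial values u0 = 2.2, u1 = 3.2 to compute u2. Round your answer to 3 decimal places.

2.585

g(2.2) = -5.97499, g(3.2) = 9.53253
u2 = 3.20000 − 9.53253·(3.20000 − 2.20000) / (9.53253 − (-5.97499)) = 3.20000 − (9.53253)/(15.50752) = 2.58530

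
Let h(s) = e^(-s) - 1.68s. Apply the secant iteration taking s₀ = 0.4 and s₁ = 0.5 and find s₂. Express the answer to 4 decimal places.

h(0.4) = -0.001680, h(0.5) = -0.233469
s₂ = 0.500000 − (-0.233469)·(0.500000 − 0.400000) / (-0.233469 − (-0.001680)) = 0.500000 − (-0.023347)/(-0.231789) = 0.399275

0.3993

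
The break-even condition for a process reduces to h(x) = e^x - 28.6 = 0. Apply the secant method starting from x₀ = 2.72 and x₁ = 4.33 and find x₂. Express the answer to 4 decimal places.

h(2.72) = -13.419678, h(4.33) = 47.344287
x₂ = 4.330000 − 47.344287·(4.330000 − 2.720000) / (47.344287 − (-13.419678)) = 4.330000 − (76.224301)/(60.763964) = 3.075567

3.0756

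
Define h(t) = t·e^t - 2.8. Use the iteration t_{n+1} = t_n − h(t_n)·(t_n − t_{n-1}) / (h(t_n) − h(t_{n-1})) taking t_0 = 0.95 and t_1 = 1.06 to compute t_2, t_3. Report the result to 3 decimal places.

1.013, 1.015

h(0.95) = -0.34358, h(1.06) = 0.25955
t_2 = 1.06000 − 0.25955·(1.06000 − 0.95000) / (0.25955 − (-0.34358)) = 1.06000 − (0.02855)/(0.60313) = 1.01266
h(1.01266) = -0.01222
t_3 = 1.01266 − (-0.01222)·(1.01266 − 1.06000) / (-0.01222 − 0.25955) = 1.01266 − (0.00058)/(-0.27178) = 1.01479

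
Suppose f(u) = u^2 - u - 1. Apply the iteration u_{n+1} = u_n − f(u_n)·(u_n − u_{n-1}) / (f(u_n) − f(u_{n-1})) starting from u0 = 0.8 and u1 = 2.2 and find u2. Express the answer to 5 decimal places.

f(0.8) = -1.1600000, f(2.2) = 1.6400000
u2 = 2.2000000 − 1.6400000·(2.2000000 − 0.8000000) / (1.6400000 − (-1.1600000)) = 2.2000000 − (2.2960000)/(2.8000000) = 1.3800000

1.38000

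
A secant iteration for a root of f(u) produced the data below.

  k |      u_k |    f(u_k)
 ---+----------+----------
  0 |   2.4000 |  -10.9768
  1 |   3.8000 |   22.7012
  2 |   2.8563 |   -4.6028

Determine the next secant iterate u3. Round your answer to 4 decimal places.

3.0154

u3 = 2.8563 − (-4.6028)·(2.8563 − 3.8000) / (-4.6028 − 22.7012)
   = 2.8563 − (4.343662)/(-27.304000) = 3.015385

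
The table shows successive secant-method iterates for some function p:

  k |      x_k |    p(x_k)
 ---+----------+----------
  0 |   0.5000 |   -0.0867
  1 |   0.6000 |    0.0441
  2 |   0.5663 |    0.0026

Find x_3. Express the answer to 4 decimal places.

0.5642

x_3 = 0.5663 − 0.0026·(0.5663 − 0.6000) / (0.0026 − 0.0441)
   = 0.5663 − (-0.000088)/(-0.041500) = 0.564189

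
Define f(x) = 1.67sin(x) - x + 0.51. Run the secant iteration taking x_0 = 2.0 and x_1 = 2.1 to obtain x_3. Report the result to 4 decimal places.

f(2.0) = 0.028527, f(2.1) = -0.148440
x_2 = 2.100000 − (-0.148440)·(2.100000 − 2.000000) / (-0.148440 − 0.028527) = 2.100000 − (-0.014844)/(-0.176967) = 2.016120
f(2.016120) = 0.001007
x_3 = 2.016120 − 0.001007·(2.016120 − 2.100000) / (0.001007 − (-0.148440)) = 2.016120 − (-0.000085)/(0.149448) = 2.016685

2.0167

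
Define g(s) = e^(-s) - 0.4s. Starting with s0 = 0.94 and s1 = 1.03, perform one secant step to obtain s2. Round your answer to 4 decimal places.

0.9589

g(0.94) = 0.014628, g(1.03) = -0.054993
s2 = 1.030000 − (-0.054993)·(1.030000 − 0.940000) / (-0.054993 − 0.014628) = 1.030000 − (-0.004949)/(-0.069621) = 0.958910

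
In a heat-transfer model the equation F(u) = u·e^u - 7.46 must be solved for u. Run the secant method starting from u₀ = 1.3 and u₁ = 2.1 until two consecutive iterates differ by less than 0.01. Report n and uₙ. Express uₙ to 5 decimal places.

n = 5, uₙ = 1.56293

F(1.3) = -2.6899143, F(2.1) = 9.6889568
u₂ = 2.1000000 − 9.6889568·(0.8000000)/(12.3788711) = 1.4738391;  |Δ| = 0.6261609
F(1.4738391) = -1.0252713
u₃ = 1.4738391 − (-1.0252713)·(-0.6261609)/(-10.7142281) = 1.5337580;  |Δ| = 0.0599189
F(1.5337580) = -0.3501660
u₄ = 1.5337580 − (-0.3501660)·(0.0599189)/(0.6751053) = 1.5648369;  |Δ| = 0.0310790
F(1.5648369) = 0.0228860
u₅ = 1.5648369 − 0.0228860·(0.0310790)/(0.3730520) = 1.5629303;  |Δ| = 0.0019066
|u₅ − u₄| = 0.0019066 < 0.01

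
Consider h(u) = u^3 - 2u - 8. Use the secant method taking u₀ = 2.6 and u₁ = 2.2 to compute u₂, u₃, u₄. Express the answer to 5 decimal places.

h(2.6) = 4.3760000, h(2.2) = -1.7520000
u₂ = 2.2000000 − (-1.7520000)·(2.2000000 − 2.6000000) / (-1.7520000 − 4.3760000) = 2.2000000 − (0.7008000)/(-6.1280000) = 2.3143603
h(2.3143603) = -0.2323966
u₃ = 2.3143603 − (-0.2323966)·(2.3143603 − 2.2000000) / (-0.2323966 − (-1.7520000)) = 2.3143603 − (-0.0265769)/(1.5196034) = 2.3318497
h(2.3318497) = 0.0157872
u₄ = 2.3318497 − 0.0157872·(2.3318497 − 2.3143603) / (0.0157872 − (-0.2323966)) = 2.3318497 − (0.0002761)/(0.2481838) = 2.3307372

2.31436, 2.33185, 2.33074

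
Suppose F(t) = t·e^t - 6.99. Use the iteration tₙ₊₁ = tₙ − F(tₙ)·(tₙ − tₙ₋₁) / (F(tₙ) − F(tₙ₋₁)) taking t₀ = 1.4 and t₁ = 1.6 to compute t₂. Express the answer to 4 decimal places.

F(1.4) = -1.312720, F(1.6) = 0.934852
t₂ = 1.600000 − 0.934852·(1.600000 − 1.400000) / (0.934852 − (-1.312720)) = 1.600000 − (0.186970)/(2.247572) = 1.516812

1.5168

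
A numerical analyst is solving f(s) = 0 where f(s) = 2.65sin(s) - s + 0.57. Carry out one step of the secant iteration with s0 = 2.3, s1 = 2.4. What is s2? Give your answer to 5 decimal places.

2.38601

f(2.3) = 0.2461188, f(2.4) = -0.0400226
s2 = 2.4000000 − (-0.0400226)·(2.4000000 − 2.3000000) / (-0.0400226 − 0.2461188) = 2.4000000 − (-0.0040023)/(-0.2861414) = 2.3860130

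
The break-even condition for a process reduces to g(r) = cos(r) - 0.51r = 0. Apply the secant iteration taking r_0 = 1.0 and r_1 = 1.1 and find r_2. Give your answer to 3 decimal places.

g(1.0) = 0.03030, g(1.1) = -0.10740
r_2 = 1.10000 − (-0.10740)·(1.10000 − 1.00000) / (-0.10740 − 0.03030) = 1.10000 − (-0.01074)/(-0.13771) = 1.02201

1.022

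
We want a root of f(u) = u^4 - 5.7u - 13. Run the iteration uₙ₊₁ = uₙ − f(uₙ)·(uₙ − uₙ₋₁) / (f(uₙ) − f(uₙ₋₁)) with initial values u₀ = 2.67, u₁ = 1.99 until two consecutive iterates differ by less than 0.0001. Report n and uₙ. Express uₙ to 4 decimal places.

f(2.67) = 22.602215, f(1.99) = -8.660608
u₂ = 1.990000 − (-8.660608)·(-0.680000)/(-31.262823) = 2.178378;  |Δ| = 0.188378
f(2.178378) = -2.898608
u₃ = 2.178378 − (-2.898608)·(0.188378)/(5.762000) = 2.273142;  |Δ| = 0.094764
f(2.273142) = 0.742781
u₄ = 2.273142 − 0.742781·(0.094764)/(3.641389) = 2.253812;  |Δ| = 0.019330
f(2.253812) = -0.043711
u₅ = 2.253812 − (-0.043711)·(-0.019330)/(-0.786492) = 2.254886;  |Δ| = 0.001074
f(2.254886) = -0.000601
u₆ = 2.254886 − (-0.000601)·(0.001074)/(0.043110) = 2.254901;  |Δ| = 0.000015
|u₆ − u₅| = 0.000015 < 0.0001

n = 6, uₙ = 2.2549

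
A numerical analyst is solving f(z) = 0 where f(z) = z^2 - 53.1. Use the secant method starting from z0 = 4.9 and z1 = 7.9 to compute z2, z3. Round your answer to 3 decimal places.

f(4.9) = -29.09000, f(7.9) = 9.31000
z2 = 7.90000 − 9.31000·(7.90000 − 4.90000) / (9.31000 − (-29.09000)) = 7.90000 − (27.93000)/(38.40000) = 7.17266
f(7.17266) = -1.65300
z3 = 7.17266 − (-1.65300)·(7.17266 − 7.90000) / (-1.65300 − 9.31000) = 7.17266 − (1.20230)/(-10.96300) = 7.28233

7.173, 7.282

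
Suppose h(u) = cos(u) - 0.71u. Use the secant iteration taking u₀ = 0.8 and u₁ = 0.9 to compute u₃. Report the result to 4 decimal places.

0.8883

h(0.8) = 0.128707, h(0.9) = -0.017390
u₂ = 0.900000 − (-0.017390)·(0.900000 − 0.800000) / (-0.017390 − 0.128707) = 0.900000 − (-0.001739)/(-0.146097) = 0.888097
h(0.888097) = 0.000341
u₃ = 0.888097 − 0.000341·(0.888097 − 0.900000) / (0.000341 − (-0.017390)) = 0.888097 − (-0.000004)/(0.017731) = 0.888326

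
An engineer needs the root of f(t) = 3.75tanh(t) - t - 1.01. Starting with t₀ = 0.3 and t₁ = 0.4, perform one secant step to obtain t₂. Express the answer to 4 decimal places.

f(0.3) = -0.217578, f(0.4) = 0.014809
t₂ = 0.400000 − 0.014809·(0.400000 − 0.300000) / (0.014809 − (-0.217578)) = 0.400000 − (0.001481)/(0.232386) = 0.393628

0.3936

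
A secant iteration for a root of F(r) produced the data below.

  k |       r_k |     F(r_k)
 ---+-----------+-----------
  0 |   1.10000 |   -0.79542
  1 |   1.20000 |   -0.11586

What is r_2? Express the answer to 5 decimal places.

1.21705

r_2 = 1.20000 − (-0.11586)·(1.20000 − 1.10000) / (-0.11586 − (-0.79542))
   = 1.20000 − (-0.0115860)/(0.6795600) = 1.2170493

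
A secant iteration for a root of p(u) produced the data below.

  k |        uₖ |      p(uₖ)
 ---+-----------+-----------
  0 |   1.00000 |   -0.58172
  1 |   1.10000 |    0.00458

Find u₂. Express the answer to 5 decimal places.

u₂ = 1.10000 − 0.00458·(1.10000 − 1.00000) / (0.00458 − (-0.58172))
   = 1.10000 − (0.0004580)/(0.5863000) = 1.0992188

1.09922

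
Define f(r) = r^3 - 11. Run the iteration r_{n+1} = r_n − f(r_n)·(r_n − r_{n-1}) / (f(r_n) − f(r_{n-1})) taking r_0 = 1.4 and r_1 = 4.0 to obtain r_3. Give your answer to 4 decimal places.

1.9667

f(1.4) = -8.256000, f(4.0) = 53.000000
r_2 = 4.000000 − 53.000000·(4.000000 − 1.400000) / (53.000000 − (-8.256000)) = 4.000000 − (137.800000)/(61.256000) = 1.750424
f(1.750424) = -5.636724
r_3 = 1.750424 − (-5.636724)·(1.750424 − 4.000000) / (-5.636724 − 53.000000) = 1.750424 − (12.680237)/(-58.636724) = 1.966675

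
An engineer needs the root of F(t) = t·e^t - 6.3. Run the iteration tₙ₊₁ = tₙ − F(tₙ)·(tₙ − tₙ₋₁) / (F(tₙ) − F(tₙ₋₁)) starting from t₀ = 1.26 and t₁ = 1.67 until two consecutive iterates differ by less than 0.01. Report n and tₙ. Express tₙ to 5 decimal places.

F(1.26) = -1.8579689, F(1.67) = 2.5713202
t₂ = 1.6700000 − 2.5713202·(0.4100000)/(4.4292891) = 1.4319841;  |Δ| = 0.2380159
F(1.4319841) = -0.3042850
t₃ = 1.4319841 − (-0.3042850)·(-0.2380159)/(-2.8756052) = 1.4571700;  |Δ| = 0.0251859
F(1.4571700) = -0.0432170
t₄ = 1.4571700 − (-0.0432170)·(0.0251859)/(0.2610680) = 1.4613392;  |Δ| = 0.0041692
|t₄ − t₃| = 0.0041692 < 0.01

n = 4, tₙ = 1.46134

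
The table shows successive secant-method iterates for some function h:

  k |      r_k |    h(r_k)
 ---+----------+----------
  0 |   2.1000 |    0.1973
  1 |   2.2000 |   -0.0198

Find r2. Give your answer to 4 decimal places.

r2 = 2.2000 − (-0.0198)·(2.2000 − 2.1000) / (-0.0198 − 0.1973)
   = 2.2000 − (-0.001980)/(-0.217100) = 2.190880

2.1909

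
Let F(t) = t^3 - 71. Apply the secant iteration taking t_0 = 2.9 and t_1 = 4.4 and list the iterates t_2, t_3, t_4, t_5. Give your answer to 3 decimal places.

4.050, 4.135, 4.141, 4.141

F(2.9) = -46.61100, F(4.4) = 14.18400
t_2 = 4.40000 − 14.18400·(4.40000 − 2.90000) / (14.18400 − (-46.61100)) = 4.40000 − (21.27600)/(60.79500) = 4.05004
F(4.05004) = -4.56805
t_3 = 4.05004 − (-4.56805)·(4.05004 − 4.40000) / (-4.56805 − 14.18400) = 4.05004 − (1.59865)/(-18.75205) = 4.13529
F(4.13529) = -0.28401
t_4 = 4.13529 − (-0.28401)·(4.13529 − 4.05004) / (-0.28401 − (-4.56805)) = 4.13529 − (-0.02421)/(4.28404) = 4.14094
F(4.14094) = 0.00633
t_5 = 4.14094 − 0.00633·(4.14094 − 4.13529) / (0.00633 − (-0.28401)) = 4.14094 − (0.00004)/(0.29035) = 4.14082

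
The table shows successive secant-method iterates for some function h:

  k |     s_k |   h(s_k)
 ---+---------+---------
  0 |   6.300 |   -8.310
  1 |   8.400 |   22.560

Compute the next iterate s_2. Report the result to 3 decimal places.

6.865

s_2 = 8.400 − 22.560·(8.400 − 6.300) / (22.560 − (-8.310))
   = 8.400 − (47.37600)/(30.87000) = 6.86531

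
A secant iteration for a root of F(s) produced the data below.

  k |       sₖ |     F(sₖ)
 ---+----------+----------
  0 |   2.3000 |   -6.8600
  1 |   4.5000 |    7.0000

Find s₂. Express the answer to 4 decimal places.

s₂ = 4.5000 − 7.0000·(4.5000 − 2.3000) / (7.0000 − (-6.8600))
   = 4.5000 − (15.400000)/(13.860000) = 3.388889

3.3889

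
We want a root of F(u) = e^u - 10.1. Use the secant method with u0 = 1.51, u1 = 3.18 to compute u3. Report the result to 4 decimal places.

F(1.51) = -5.573269, F(3.18) = 13.946754
u2 = 3.180000 − 13.946754·(3.180000 − 1.510000) / (13.946754 − (-5.573269)) = 3.180000 − (23.291078)/(19.520023) = 1.986811
F(1.986811) = -2.807759
u3 = 1.986811 − (-2.807759)·(1.986811 − 3.180000) / (-2.807759 − 13.946754) = 1.986811 − (3.350188)/(-16.754513) = 2.186768

2.1868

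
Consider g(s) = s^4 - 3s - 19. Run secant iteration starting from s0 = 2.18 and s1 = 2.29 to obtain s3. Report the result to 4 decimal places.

2.2528

g(2.18) = -2.954694, g(2.29) = 1.630585
s2 = 2.290000 − 1.630585·(2.290000 − 2.180000) / (1.630585 − (-2.954694)) = 2.290000 − (0.179364)/(4.585279) = 2.250883
g(2.250883) = -0.083506
s3 = 2.250883 − (-0.083506)·(2.250883 − 2.290000) / (-0.083506 − 1.630585) = 2.250883 − (0.003267)/(-1.714090) = 2.252788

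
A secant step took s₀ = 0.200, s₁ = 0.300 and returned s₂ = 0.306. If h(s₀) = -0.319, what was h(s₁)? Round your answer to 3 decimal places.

The secant line through (0.200, -0.319) and (0.300, h(s₁)) crosses zero at s₂ = 0.306.
So (0.200, -0.319), (0.300, h(s₁)), (0.306, 0) are collinear:
h(s₁) = -0.319 · (0.300 − 0.306) / (0.200 − 0.306) = -0.319 · (-0.00600)/(-0.10600) = -0.01806

-0.018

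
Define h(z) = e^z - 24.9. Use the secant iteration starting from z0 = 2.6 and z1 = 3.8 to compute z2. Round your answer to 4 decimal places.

h(2.6) = -11.436262, h(3.8) = 19.801184
z2 = 3.800000 − 19.801184·(3.800000 − 2.600000) / (19.801184 − (-11.436262)) = 3.800000 − (23.761421)/(31.237446) = 3.039329

3.0393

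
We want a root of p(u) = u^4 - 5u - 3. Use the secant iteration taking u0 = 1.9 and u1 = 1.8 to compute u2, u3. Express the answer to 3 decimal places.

p(1.9) = 0.53210, p(1.8) = -1.50240
u2 = 1.80000 − (-1.50240)·(1.80000 − 1.90000) / (-1.50240 − 0.53210) = 1.80000 − (0.15024)/(-2.03450) = 1.87385
p(1.87385) = -0.04001
u3 = 1.87385 − (-0.04001)·(1.87385 − 1.80000) / (-0.04001 − (-1.50240)) = 1.87385 − (-0.00295)/(1.46239) = 1.87587

1.874, 1.876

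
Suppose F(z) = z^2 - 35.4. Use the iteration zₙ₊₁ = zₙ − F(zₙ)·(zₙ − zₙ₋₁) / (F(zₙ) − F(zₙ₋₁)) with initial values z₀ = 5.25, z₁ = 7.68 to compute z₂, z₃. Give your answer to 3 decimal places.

5.856, 5.938

F(5.25) = -7.83750, F(7.68) = 23.58240
z₂ = 7.68000 − 23.58240·(7.68000 − 5.25000) / (23.58240 − (-7.83750)) = 7.68000 − (57.30523)/(31.41990) = 5.85615
F(5.85615) = -1.10552
z₃ = 5.85615 − (-1.10552)·(5.85615 − 7.68000) / (-1.10552 − 23.58240) = 5.85615 − (2.01631)/(-24.68792) = 5.93782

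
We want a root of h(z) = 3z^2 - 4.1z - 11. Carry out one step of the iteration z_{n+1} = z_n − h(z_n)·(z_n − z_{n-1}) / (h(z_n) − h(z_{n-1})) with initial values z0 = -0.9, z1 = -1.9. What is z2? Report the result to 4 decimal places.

h(-0.9) = -4.880000, h(-1.9) = 7.620000
z2 = -1.900000 − 7.620000·(-1.900000 − (-0.900000)) / (7.620000 − (-4.880000)) = -1.900000 − (-7.620000)/(12.500000) = -1.290400

-1.2904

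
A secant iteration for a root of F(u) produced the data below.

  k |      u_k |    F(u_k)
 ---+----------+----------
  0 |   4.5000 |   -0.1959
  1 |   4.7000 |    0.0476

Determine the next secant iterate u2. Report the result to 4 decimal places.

4.6609

u2 = 4.7000 − 0.0476·(4.7000 − 4.5000) / (0.0476 − (-0.1959))
   = 4.7000 − (0.009520)/(0.243500) = 4.660903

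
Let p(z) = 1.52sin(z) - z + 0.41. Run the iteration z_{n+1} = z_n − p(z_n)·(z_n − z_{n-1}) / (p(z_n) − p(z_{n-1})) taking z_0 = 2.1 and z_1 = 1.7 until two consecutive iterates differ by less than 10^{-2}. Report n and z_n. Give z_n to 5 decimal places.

n = 4, z_n = 1.86477

p(2.1) = -0.3779218, p(1.7) = 0.2173305
z_2 = 1.7000000 − 0.2173305·(-0.4000000)/(0.5952523) = 1.8460426;  |Δ| = 0.1460426
p(1.8460426) = 0.0267420
z_3 = 1.8460426 − 0.0267420·(0.1460426)/(-0.1905885) = 1.8665342;  |Δ| = 0.0204916
p(1.8665342) = -0.0025215
z_4 = 1.8665342 − (-0.0025215)·(0.0204916)/(-0.0292635) = 1.8647686;  |Δ| = 0.0017657
|z_4 − z_3| = 0.0017657 < 10^{-2}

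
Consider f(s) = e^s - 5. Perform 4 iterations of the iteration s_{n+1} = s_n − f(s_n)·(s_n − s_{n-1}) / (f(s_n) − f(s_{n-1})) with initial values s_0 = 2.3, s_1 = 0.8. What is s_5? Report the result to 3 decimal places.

f(2.3) = 4.97418, f(0.8) = -2.77446
s_2 = 0.80000 − (-2.77446)·(0.80000 − 2.30000) / (-2.77446 − 4.97418) = 0.80000 − (4.16169)/(-7.74864) = 1.33709
f(1.33709) = -1.19207
s_3 = 1.33709 − (-1.19207)·(1.33709 − 0.80000) / (-1.19207 − (-2.77446)) = 1.33709 − (-0.64024)/(1.58239) = 1.74169
f(1.74169) = 0.70699
s_4 = 1.74169 − 0.70699·(1.74169 − 1.33709) / (0.70699 − (-1.19207)) = 1.74169 − (0.28605)/(1.89906) = 1.59106
f(1.59106) = -0.09103
s_5 = 1.59106 − (-0.09103)·(1.59106 − 1.74169) / (-0.09103 − 0.70699) = 1.59106 − (0.01371)/(-0.79802) = 1.60825

1.608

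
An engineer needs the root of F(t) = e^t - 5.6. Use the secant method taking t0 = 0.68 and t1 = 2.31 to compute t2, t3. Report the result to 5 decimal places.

1.40965, 1.63632

F(0.68) = -3.6261223, F(2.31) = 4.4744247
t2 = 2.3100000 − 4.4744247·(2.3100000 − 0.6800000) / (4.4744247 − (-3.6261223)) = 2.3100000 − (7.2933122)/(8.1005469) = 1.4096519
F(1.4096519) = -1.5054702
t3 = 1.4096519 − (-1.5054702)·(1.4096519 − 2.3100000) / (-1.5054702 − 4.4744247) = 1.4096519 − (1.3554473)/(-5.9798949) = 1.6363193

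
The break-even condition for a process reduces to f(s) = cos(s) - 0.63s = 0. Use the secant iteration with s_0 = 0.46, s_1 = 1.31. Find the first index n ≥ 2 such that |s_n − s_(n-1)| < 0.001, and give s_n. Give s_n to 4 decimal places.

n = 5, s_n = 0.9383

f(0.46) = 0.606252, f(1.31) = -0.567450
s_2 = 1.310000 − (-0.567450)·(0.850000)/(-1.173702) = 0.899050;  |Δ| = 0.410950
f(0.899050) = 0.055952
s_3 = 0.899050 − 0.055952·(-0.410950)/(0.623402) = 0.935934;  |Δ| = 0.036884
f(0.935934) = 0.003428
s_4 = 0.935934 − 0.003428·(0.036884)/(-0.052524) = 0.938341;  |Δ| = 0.002407
f(0.938341) = -0.000028
s_5 = 0.938341 − (-0.000028)·(0.002407)/(-0.003457) = 0.938322;  |Δ| = 0.000020
|s_5 − s_4| = 0.000020 < 0.001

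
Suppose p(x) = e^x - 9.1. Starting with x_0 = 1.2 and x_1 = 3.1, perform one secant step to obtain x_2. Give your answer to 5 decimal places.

1.78173

p(1.2) = -5.7798831, p(3.1) = 13.0979513
x_2 = 3.1000000 − 13.0979513·(3.1000000 − 1.2000000) / (13.0979513 − (-5.7798831)) = 3.1000000 − (24.8861074)/(18.8778344) = 1.7817287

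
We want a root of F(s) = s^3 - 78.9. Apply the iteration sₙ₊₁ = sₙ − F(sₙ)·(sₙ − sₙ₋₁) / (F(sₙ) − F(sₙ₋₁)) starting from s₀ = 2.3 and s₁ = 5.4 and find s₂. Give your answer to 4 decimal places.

F(2.3) = -66.733000, F(5.4) = 78.564000
s₂ = 5.400000 − 78.564000·(5.400000 − 2.300000) / (78.564000 − (-66.733000)) = 5.400000 − (243.548400)/(145.297000) = 3.723789

3.7238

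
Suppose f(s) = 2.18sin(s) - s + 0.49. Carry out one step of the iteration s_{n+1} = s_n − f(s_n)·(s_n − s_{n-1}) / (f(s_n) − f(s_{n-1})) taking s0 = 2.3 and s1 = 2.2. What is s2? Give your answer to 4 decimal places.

2.2222

f(2.3) = -0.184363, f(2.2) = 0.052522
s2 = 2.200000 − 0.052522·(2.200000 − 2.300000) / (0.052522 − (-0.184363)) = 2.200000 − (-0.005252)/(0.236885) = 2.222172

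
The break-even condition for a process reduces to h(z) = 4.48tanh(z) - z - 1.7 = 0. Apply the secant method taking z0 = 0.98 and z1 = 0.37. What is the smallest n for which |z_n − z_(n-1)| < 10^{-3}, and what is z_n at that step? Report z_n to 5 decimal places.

h(0.98) = 0.6937353, h(0.37) = -0.4841171
z2 = 0.3700000 − (-0.4841171)·(-0.6100000)/(-1.1778524) = 0.6207203;  |Δ| = 0.2507203
h(0.6207203) = 0.1505791
z3 = 0.6207203 − 0.1505791·(0.2507203)/(0.6346962) = 0.5612379;  |Δ| = 0.0594823
h(0.5612379) = 0.0186132
z4 = 0.5612379 − 0.0186132·(-0.0594823)/(-0.1319659) = 0.5528482;  |Δ| = 0.0083897
h(0.5528482) = -0.0009680
z5 = 0.5528482 − (-0.0009680)·(-0.0083897)/(-0.0195812) = 0.5532629;  |Δ| = 0.0004147
|z5 − z4| = 0.0004147 < 10^{-3}

n = 5, z_n = 0.55326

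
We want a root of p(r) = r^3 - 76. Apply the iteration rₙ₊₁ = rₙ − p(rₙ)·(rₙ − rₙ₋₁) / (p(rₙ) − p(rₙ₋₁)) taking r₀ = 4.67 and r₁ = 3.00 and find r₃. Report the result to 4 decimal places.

p(4.67) = 25.847563, p(3.00) = -49.000000
r₂ = 3.000000 − (-49.000000)·(3.000000 − 4.670000) / (-49.000000 − 25.847563) = 3.000000 − (81.830000)/(-74.847563) = 4.093289
p(4.093289) = -7.416894
r₃ = 4.093289 − (-7.416894)·(4.093289 − 3.000000) / (-7.416894 − (-49.000000)) = 4.093289 − (-8.108807)/(41.583106) = 4.288291

4.2883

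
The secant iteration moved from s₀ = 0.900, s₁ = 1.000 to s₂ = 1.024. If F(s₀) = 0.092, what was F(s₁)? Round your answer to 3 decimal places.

The secant line through (0.900, 0.092) and (1.000, F(s₁)) crosses zero at s₂ = 1.024.
So (0.900, 0.092), (1.000, F(s₁)), (1.024, 0) are collinear:
F(s₁) = 0.092 · (1.000 − 1.024) / (0.900 − 1.024) = 0.092 · (-0.02400)/(-0.12400) = 0.01781

0.018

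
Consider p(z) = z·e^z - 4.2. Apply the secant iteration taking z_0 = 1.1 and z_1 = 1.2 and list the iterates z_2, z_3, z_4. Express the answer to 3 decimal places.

1.232, 1.229, 1.229

p(1.1) = -0.89542, p(1.2) = -0.21586
z_2 = 1.20000 − (-0.21586)·(1.20000 − 1.10000) / (-0.21586 − (-0.89542)) = 1.20000 − (-0.02159)/(0.67956) = 1.23176
p(1.23176) = 0.02159
z_3 = 1.23176 − 0.02159·(1.23176 − 1.20000) / (0.02159 − (-0.21586)) = 1.23176 − (0.00069)/(0.23745) = 1.22888
p(1.22888) = -0.00046
z_4 = 1.22888 − (-0.00046)·(1.22888 − 1.23176) / (-0.00046 − 0.02159) = 1.22888 − (0.00000)/(-0.02205) = 1.22894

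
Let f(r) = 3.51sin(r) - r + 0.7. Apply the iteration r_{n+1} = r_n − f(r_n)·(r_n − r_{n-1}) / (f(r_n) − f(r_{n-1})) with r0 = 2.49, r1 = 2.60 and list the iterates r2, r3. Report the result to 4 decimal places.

2.5768, 2.5773

f(2.49) = 0.338652, f(2.60) = -0.090590
r2 = 2.600000 − (-0.090590)·(2.600000 − 2.490000) / (-0.090590 − 0.338652) = 2.600000 − (-0.009965)/(-0.429242) = 2.576785
f(2.576785) = 0.001955
r3 = 2.576785 − 0.001955·(2.576785 − 2.600000) / (0.001955 − (-0.090590)) = 2.576785 − (-0.000045)/(0.092545) = 2.577275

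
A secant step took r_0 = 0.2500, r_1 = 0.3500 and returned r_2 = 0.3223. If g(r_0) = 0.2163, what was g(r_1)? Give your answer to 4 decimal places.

The secant line through (0.2500, 0.2163) and (0.3500, g(r_1)) crosses zero at r_2 = 0.3223.
So (0.2500, 0.2163), (0.3500, g(r_1)), (0.3223, 0) are collinear:
g(r_1) = 0.2163 · (0.3500 − 0.3223) / (0.2500 − 0.3223) = 0.2163 · (0.027700)/(-0.072300) = -0.082870

-0.0829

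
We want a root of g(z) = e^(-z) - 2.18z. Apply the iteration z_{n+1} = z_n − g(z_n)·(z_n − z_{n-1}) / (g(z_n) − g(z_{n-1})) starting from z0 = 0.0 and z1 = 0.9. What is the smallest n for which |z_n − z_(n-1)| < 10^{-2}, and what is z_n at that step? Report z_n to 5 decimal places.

g(0.0) = 1.0000000, g(0.9) = -1.5554303
z2 = 0.9000000 − (-1.5554303)·(0.9000000)/(-2.5554303) = 0.3521912;  |Δ| = 0.5478088
g(0.3521912) = -0.0646311
z3 = 0.3521912 − (-0.0646311)·(-0.5478088)/(1.4907993) = 0.3284419;  |Δ| = 0.0237493
g(0.3284419) = 0.0040416
z4 = 0.3284419 − 0.0040416·(-0.0237493)/(0.0686726) = 0.3298396;  |Δ| = 0.0013977
|z4 − z3| = 0.0013977 < 10^{-2}

n = 4, z_n = 0.32984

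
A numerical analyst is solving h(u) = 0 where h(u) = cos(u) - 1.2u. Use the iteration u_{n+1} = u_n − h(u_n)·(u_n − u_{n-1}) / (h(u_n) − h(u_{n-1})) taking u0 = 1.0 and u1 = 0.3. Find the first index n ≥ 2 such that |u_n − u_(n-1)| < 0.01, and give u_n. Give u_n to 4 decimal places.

h(1.0) = -0.659698, h(0.3) = 0.595336
u2 = 0.300000 − 0.595336·(-0.700000)/(1.255034) = 0.632051;  |Δ| = 0.332051
h(0.632051) = 0.048356
u3 = 0.632051 − 0.048356·(0.332051)/(-0.546980) = 0.661406;  |Δ| = 0.029355
h(0.661406) = -0.004558
u4 = 0.661406 − (-0.004558)·(0.029355)/(-0.052914) = 0.658877;  |Δ| = 0.002529
|u4 − u3| = 0.002529 < 0.01

n = 4, u_n = 0.6589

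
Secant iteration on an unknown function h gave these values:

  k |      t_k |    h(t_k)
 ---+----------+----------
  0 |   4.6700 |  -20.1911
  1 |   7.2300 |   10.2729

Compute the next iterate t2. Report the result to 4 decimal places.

6.3667

t2 = 7.2300 − 10.2729·(7.2300 − 4.6700) / (10.2729 − (-20.1911))
   = 7.2300 − (26.298624)/(30.464000) = 6.366731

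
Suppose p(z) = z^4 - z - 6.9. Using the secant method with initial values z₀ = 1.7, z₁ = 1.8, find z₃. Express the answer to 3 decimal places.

1.713

p(1.7) = -0.24790, p(1.8) = 1.79760
z₂ = 1.80000 − 1.79760·(1.80000 − 1.70000) / (1.79760 − (-0.24790)) = 1.80000 − (0.17976)/(2.04550) = 1.71212
p(1.71212) = -0.01929
z₃ = 1.71212 − (-0.01929)·(1.71212 − 1.80000) / (-0.01929 − 1.79760) = 1.71212 − (0.00170)/(-1.81689) = 1.71305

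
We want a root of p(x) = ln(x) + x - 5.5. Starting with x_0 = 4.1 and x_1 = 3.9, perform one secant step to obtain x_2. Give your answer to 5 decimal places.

p(4.1) = 0.0109870, p(3.9) = -0.2390234
x_2 = 3.9000000 − (-0.2390234)·(3.9000000 − 4.1000000) / (-0.2390234 − 0.0109870) = 3.9000000 − (0.0478047)/(-0.2500104) = 4.0912108

4.09121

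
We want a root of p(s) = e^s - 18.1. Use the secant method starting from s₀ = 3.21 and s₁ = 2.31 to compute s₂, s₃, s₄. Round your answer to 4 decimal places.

2.8012, 2.9269, 2.8944

p(3.21) = 6.679086, p(2.31) = -8.025575
s₂ = 2.310000 − (-8.025575)·(2.310000 − 3.210000) / (-8.025575 − 6.679086) = 2.310000 − (7.223018)/(-14.704662) = 2.801206
p(2.801206) = -1.635509
s₃ = 2.801206 − (-1.635509)·(2.801206 − 2.310000) / (-1.635509 − (-8.025575)) = 2.801206 − (-0.803372)/(6.390066) = 2.926928
p(2.926928) = 0.570187
s₄ = 2.926928 − 0.570187·(2.926928 − 2.801206) / (0.570187 − (-1.635509)) = 2.926928 − (0.071685)/(2.205697) = 2.894428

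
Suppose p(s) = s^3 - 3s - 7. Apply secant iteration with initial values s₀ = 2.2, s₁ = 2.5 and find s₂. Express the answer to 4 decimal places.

2.4172

p(2.2) = -2.952000, p(2.5) = 1.125000
s₂ = 2.500000 − 1.125000·(2.500000 − 2.200000) / (1.125000 − (-2.952000)) = 2.500000 − (0.337500)/(4.077000) = 2.417219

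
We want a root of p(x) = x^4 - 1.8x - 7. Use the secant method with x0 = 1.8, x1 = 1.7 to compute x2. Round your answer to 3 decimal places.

p(1.8) = 0.25760, p(1.7) = -1.70790
x2 = 1.70000 − (-1.70790)·(1.70000 − 1.80000) / (-1.70790 − 0.25760) = 1.70000 − (0.17079)/(-1.96550) = 1.78689

1.787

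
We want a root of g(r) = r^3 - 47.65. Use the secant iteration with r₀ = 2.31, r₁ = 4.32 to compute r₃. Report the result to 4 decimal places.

g(2.31) = -35.323609, g(4.32) = 32.971568
r₂ = 4.320000 − 32.971568·(4.320000 − 2.310000) / (32.971568 − (-35.323609)) = 4.320000 − (66.272852)/(68.295177) = 3.349612
g(3.349612) = -10.067702
r₃ = 3.349612 − (-10.067702)·(3.349612 − 4.320000) / (-10.067702 − 32.971568) = 3.349612 − (9.769582)/(-43.039270) = 3.576604

3.5766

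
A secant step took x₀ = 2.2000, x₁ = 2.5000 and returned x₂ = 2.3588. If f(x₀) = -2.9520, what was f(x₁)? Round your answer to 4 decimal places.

2.6248

The secant line through (2.2000, -2.9520) and (2.5000, f(x₁)) crosses zero at x₂ = 2.3588.
So (2.2000, -2.9520), (2.5000, f(x₁)), (2.3588, 0) are collinear:
f(x₁) = -2.9520 · (2.5000 − 2.3588) / (2.2000 − 2.3588) = -2.9520 · (0.141200)/(-0.158800) = 2.624826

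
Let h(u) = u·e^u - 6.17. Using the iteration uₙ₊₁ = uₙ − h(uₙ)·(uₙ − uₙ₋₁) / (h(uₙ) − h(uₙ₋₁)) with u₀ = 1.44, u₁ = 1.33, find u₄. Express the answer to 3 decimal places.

1.449

h(1.44) = -0.09220, h(1.33) = -1.14121
u₂ = 1.33000 − (-1.14121)·(1.33000 − 1.44000) / (-1.14121 − (-0.09220)) = 1.33000 − (0.12553)/(-1.04901) = 1.44967
h(1.44967) = 0.00805
u₃ = 1.44967 − 0.00805·(1.44967 − 1.33000) / (0.00805 − (-1.14121)) = 1.44967 − (0.00096)/(1.14926) = 1.44883
h(1.44883) = -0.00070
u₄ = 1.44883 − (-0.00070)·(1.44883 − 1.44967) / (-0.00070 − 0.00805) = 1.44883 − (0.00000)/(-0.00874) = 1.44890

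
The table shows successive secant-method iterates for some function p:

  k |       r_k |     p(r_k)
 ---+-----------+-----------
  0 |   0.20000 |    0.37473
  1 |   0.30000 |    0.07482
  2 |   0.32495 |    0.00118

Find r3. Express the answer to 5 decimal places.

r3 = 0.32495 − 0.00118·(0.32495 − 0.30000) / (0.00118 − 0.07482)
   = 0.32495 − (0.0000294)/(-0.0736400) = 0.3253498

0.32535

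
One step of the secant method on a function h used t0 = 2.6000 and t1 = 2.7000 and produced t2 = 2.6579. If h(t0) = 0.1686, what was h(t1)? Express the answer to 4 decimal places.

The secant line through (2.6000, 0.1686) and (2.7000, h(t1)) crosses zero at t2 = 2.6579.
So (2.6000, 0.1686), (2.7000, h(t1)), (2.6579, 0) are collinear:
h(t1) = 0.1686 · (2.7000 − 2.6579) / (2.6000 − 2.6579) = 0.1686 · (0.042100)/(-0.057900) = -0.122592

-0.1226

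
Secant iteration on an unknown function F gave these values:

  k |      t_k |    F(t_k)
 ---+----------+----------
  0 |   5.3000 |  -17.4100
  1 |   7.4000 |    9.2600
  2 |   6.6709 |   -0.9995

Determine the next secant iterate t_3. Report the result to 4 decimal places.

6.7419

t_3 = 6.6709 − (-0.9995)·(6.6709 − 7.4000) / (-0.9995 − 9.2600)
   = 6.6709 − (0.728735)/(-10.259500) = 6.741930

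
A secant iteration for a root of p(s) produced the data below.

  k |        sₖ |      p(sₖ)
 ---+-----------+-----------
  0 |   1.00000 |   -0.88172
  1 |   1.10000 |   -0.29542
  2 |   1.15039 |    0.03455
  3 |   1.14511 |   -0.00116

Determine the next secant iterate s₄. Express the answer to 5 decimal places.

s₄ = 1.14511 − (-0.00116)·(1.14511 − 1.15039) / (-0.00116 − 0.03455)
   = 1.14511 − (0.0000061)/(-0.0357100) = 1.1452815

1.14528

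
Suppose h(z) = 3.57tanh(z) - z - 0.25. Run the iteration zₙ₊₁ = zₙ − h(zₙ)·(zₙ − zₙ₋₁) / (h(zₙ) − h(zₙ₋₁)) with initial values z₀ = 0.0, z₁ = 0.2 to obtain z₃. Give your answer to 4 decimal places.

0.0977

h(0.0) = -0.250000, h(0.2) = 0.254630
z₂ = 0.200000 − 0.254630·(0.200000 − 0.000000) / (0.254630 − (-0.250000)) = 0.200000 − (0.050926)/(0.504630) = 0.099083
h(0.099083) = 0.003489
z₃ = 0.099083 − 0.003489·(0.099083 − 0.200000) / (0.003489 − 0.254630) = 0.099083 − (-0.000352)/(-0.251141) = 0.097680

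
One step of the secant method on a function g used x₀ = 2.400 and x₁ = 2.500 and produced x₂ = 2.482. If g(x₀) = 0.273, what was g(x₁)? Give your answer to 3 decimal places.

The secant line through (2.400, 0.273) and (2.500, g(x₁)) crosses zero at x₂ = 2.482.
So (2.400, 0.273), (2.500, g(x₁)), (2.482, 0) are collinear:
g(x₁) = 0.273 · (2.500 − 2.482) / (2.400 − 2.482) = 0.273 · (0.01800)/(-0.08200) = -0.05993

-0.060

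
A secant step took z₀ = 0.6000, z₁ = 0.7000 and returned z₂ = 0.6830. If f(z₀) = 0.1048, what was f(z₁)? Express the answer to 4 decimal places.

-0.0215

The secant line through (0.6000, 0.1048) and (0.7000, f(z₁)) crosses zero at z₂ = 0.6830.
So (0.6000, 0.1048), (0.7000, f(z₁)), (0.6830, 0) are collinear:
f(z₁) = 0.1048 · (0.7000 − 0.6830) / (0.6000 − 0.6830) = 0.1048 · (0.017000)/(-0.083000) = -0.021465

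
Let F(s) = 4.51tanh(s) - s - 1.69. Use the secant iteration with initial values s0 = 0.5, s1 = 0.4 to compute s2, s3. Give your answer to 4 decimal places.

0.5391, 0.5424

F(0.5) = -0.105852, F(0.4) = -0.376430
s2 = 0.400000 − (-0.376430)·(0.400000 − 0.500000) / (-0.376430 − (-0.105852)) = 0.400000 − (0.037643)/(-0.270579) = 0.539120
F(0.539120) = -0.008749
s3 = 0.539120 − (-0.008749)·(0.539120 − 0.400000) / (-0.008749 − (-0.376430)) = 0.539120 − (-0.001217)/(0.367682) = 0.542431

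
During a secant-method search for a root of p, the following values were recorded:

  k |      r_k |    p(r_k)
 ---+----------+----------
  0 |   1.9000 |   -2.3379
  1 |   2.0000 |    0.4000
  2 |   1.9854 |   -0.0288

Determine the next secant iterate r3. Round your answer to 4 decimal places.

r3 = 1.9854 − (-0.0288)·(1.9854 − 2.0000) / (-0.0288 − 0.4000)
   = 1.9854 − (0.000420)/(-0.428800) = 1.986381

1.9864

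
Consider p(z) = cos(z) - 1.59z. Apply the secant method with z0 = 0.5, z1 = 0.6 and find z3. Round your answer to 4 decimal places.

0.5396

p(0.5) = 0.082583, p(0.6) = -0.128664
z2 = 0.600000 − (-0.128664)·(0.600000 − 0.500000) / (-0.128664 − 0.082583) = 0.600000 − (-0.012866)/(-0.211247) = 0.539093
p(0.539093) = 0.001017
z3 = 0.539093 − 0.001017·(0.539093 − 0.600000) / (0.001017 − (-0.128664)) = 0.539093 − (-0.000062)/(0.129681) = 0.539571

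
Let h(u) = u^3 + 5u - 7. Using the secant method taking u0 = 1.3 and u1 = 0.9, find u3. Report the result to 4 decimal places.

h(1.3) = 1.697000, h(0.9) = -1.771000
u2 = 0.900000 − (-1.771000)·(0.900000 − 1.300000) / (-1.771000 − 1.697000) = 0.900000 − (0.708400)/(-3.468000) = 1.104268
h(1.104268) = -0.132111
u3 = 1.104268 − (-0.132111)·(1.104268 − 0.900000) / (-0.132111 − (-1.771000)) = 1.104268 − (-0.026986)/(1.638889) = 1.120734

1.1207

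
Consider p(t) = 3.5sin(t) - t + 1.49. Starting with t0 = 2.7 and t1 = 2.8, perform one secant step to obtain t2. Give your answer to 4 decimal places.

2.7675

p(2.7) = 0.285830, p(2.8) = -0.137541
t2 = 2.800000 − (-0.137541)·(2.800000 − 2.700000) / (-0.137541 − 0.285830) = 2.800000 − (-0.013754)/(-0.423371) = 2.767513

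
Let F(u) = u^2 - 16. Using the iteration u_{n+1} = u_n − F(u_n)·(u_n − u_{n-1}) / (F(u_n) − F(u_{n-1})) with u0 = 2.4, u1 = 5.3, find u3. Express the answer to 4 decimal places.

F(2.4) = -10.240000, F(5.3) = 12.090000
u2 = 5.300000 − 12.090000·(5.300000 − 2.400000) / (12.090000 − (-10.240000)) = 5.300000 − (35.061000)/(22.330000) = 3.729870
F(3.729870) = -2.088069
u3 = 3.729870 − (-2.088069)·(3.729870 − 5.300000) / (-2.088069 − 12.090000) = 3.729870 − (3.278539)/(-14.178069) = 3.961110

3.9611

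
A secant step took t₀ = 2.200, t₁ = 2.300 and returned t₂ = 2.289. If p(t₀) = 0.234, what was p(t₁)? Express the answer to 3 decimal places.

The secant line through (2.200, 0.234) and (2.300, p(t₁)) crosses zero at t₂ = 2.289.
So (2.200, 0.234), (2.300, p(t₁)), (2.289, 0) are collinear:
p(t₁) = 0.234 · (2.300 − 2.289) / (2.200 − 2.289) = 0.234 · (0.01100)/(-0.08900) = -0.02892

-0.029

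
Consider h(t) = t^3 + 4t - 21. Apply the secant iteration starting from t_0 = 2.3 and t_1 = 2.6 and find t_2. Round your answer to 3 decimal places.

h(2.3) = 0.36700, h(2.6) = 6.97600
t_2 = 2.60000 − 6.97600·(2.60000 − 2.30000) / (6.97600 − 0.36700) = 2.60000 − (2.09280)/(6.60900) = 2.28334

2.283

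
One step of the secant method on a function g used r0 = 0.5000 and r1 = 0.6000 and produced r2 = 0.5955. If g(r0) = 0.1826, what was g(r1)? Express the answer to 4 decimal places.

The secant line through (0.5000, 0.1826) and (0.6000, g(r1)) crosses zero at r2 = 0.5955.
So (0.5000, 0.1826), (0.6000, g(r1)), (0.5955, 0) are collinear:
g(r1) = 0.1826 · (0.6000 − 0.5955) / (0.5000 − 0.5955) = 0.1826 · (0.004500)/(-0.095500) = -0.008604

-0.0086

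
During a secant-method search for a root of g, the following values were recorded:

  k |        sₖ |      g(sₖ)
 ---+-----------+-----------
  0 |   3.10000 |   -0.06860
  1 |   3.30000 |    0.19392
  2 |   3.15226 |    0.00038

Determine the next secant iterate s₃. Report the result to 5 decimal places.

3.15197

s₃ = 3.15226 − 0.00038·(3.15226 − 3.30000) / (0.00038 − 0.19392)
   = 3.15226 − (-0.0000561)/(-0.1935400) = 3.1519699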